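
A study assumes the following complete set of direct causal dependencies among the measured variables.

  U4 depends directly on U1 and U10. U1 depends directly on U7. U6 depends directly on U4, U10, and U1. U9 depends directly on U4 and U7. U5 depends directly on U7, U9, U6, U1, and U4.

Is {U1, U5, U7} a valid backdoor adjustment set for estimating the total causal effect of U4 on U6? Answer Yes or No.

No

Backdoor paths from U4 to U6 (paths whose first edge points into U4):
  P1: U4 <- U1 <- U7 -> U9 -> U5 <- U6
  P2: U4 <- U1 <- U7 -> U5 <- U6
  P3: U4 <- U1 -> U6
  P4: U4 <- U1 -> U5 <- U6
  P5: U4 <- U10 -> U6
Condition 1 (no descendant of U4 in the set): FAILS — U5 is a descendant of U4.
Condition 2 (every backdoor path blocked by {U1, U5, U7}):
  P1: blocked at chain node U1 ∈ conditioning set.
  P2: blocked at chain node U1 ∈ conditioning set.
  P3: blocked at fork node U1 ∈ conditioning set.
  P4: blocked at fork node U1 ∈ conditioning set.
  P5: open — no interior node is in the conditioning set.
{U1, U5, U7} does not satisfy the backdoor criterion.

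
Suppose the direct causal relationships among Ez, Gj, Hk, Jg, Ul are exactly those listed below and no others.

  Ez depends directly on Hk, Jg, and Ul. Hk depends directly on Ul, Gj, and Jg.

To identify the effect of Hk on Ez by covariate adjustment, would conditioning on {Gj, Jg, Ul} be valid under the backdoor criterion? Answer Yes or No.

Backdoor paths from Hk to Ez (paths whose first edge points into Hk):
  P1: Hk <- Jg -> Ez
  P2: Hk <- Ul -> Ez
Condition 1 (no descendant of Hk in the set): holds — descendants of Hk are {Ez}; none are in {Gj, Jg, Ul}.
Condition 2 (every backdoor path blocked by {Gj, Jg, Ul}):
  P1: blocked at fork node Jg ∈ conditioning set.
  P2: blocked at fork node Ul ∈ conditioning set.
{Gj, Jg, Ul} satisfies the backdoor criterion.

Yes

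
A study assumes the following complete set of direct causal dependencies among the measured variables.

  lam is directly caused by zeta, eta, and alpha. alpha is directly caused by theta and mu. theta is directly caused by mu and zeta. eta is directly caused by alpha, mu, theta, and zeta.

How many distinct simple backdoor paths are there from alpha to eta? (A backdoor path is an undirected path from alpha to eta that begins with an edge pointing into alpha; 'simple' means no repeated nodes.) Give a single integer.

A backdoor path from alpha to eta is any simple undirected path whose first edge points into alpha (i.e. leaves alpha via a parent).
Parents of alpha: {mu, theta}.
Enumerating:
  P1: alpha <- mu -> theta <- zeta -> eta
  P2: alpha <- mu -> theta <- zeta -> lam <- eta
  P3: alpha <- mu -> theta -> eta
  P4: alpha <- mu -> eta
  P5: alpha <- theta <- zeta -> eta
  P6: alpha <- theta <- zeta -> lam <- eta
  P7: alpha <- theta <- mu -> eta
  P8: alpha <- theta -> eta
That exhausts the simple backdoor paths. Count: 8.

8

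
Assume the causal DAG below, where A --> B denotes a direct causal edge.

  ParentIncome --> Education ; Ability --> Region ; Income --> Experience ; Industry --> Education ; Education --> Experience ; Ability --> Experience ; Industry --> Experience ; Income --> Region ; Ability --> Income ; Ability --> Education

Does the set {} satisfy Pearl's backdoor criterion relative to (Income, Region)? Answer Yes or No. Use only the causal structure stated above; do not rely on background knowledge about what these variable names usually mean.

Backdoor paths from Income to Region (paths whose first edge points into Income):
  P1: Income <- Ability -> Region
Condition 1 (no descendant of Income in the set): holds — descendants of Income are {Experience, Region}; none are in {}.
Condition 2 (every backdoor path blocked by {}):
  P1: open — no interior node is in the conditioning set.
{} does not satisfy the backdoor criterion.

No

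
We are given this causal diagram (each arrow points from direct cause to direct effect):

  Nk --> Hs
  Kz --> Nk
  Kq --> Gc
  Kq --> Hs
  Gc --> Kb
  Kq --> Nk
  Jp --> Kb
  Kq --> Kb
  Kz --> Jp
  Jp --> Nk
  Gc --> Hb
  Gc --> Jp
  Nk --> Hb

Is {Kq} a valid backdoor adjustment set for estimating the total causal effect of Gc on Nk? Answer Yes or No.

Yes

Backdoor paths from Gc to Nk (paths whose first edge points into Gc):
  P1: Gc <- Kq -> Nk
  P2: Gc <- Kq -> Kb <- Jp <- Kz -> Nk
  P3: Gc <- Kq -> Kb <- Jp -> Nk
  P4: Gc <- Kq -> Hs <- Nk
Condition 1 (no descendant of Gc in the set): holds — descendants of Gc are {Hb, Hs, Jp, Kb, Nk}; none are in {Kq}.
Condition 2 (every backdoor path blocked by {Kq}):
  P1: blocked at fork node Kq ∈ conditioning set.
  P2: blocked at fork node Kq ∈ conditioning set.
  P3: blocked at fork node Kq ∈ conditioning set.
  P4: blocked at fork node Kq ∈ conditioning set.
{Kq} satisfies the backdoor criterion.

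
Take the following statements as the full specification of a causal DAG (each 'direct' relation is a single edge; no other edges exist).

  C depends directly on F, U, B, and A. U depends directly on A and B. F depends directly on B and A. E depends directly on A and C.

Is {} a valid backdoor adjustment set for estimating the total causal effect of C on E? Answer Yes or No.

No

Backdoor paths from C to E (paths whose first edge points into C):
  P1: C <- B -> U <- A -> E
  P2: C <- B -> F <- A -> E
  P3: C <- A -> E
  P4: C <- U <- B -> F <- A -> E
  P5: C <- U <- A -> E
  P6: C <- F <- B -> U <- A -> E
  P7: C <- F <- A -> E
Condition 1 (no descendant of C in the set): holds — descendants of C are {E}; none are in {}.
Condition 2 (every backdoor path blocked by {}):
  P1: blocked at collider U (neither it nor any descendant is in the conditioning set).
  P2: blocked at collider F (neither it nor any descendant is in the conditioning set).
  P3: open — no interior node is in the conditioning set.
  P4: blocked at collider F (neither it nor any descendant is in the conditioning set).
  P5: open — no interior node is in the conditioning set.
  P6: blocked at collider U (neither it nor any descendant is in the conditioning set).
  P7: open — no interior node is in the conditioning set.
{} does not satisfy the backdoor criterion.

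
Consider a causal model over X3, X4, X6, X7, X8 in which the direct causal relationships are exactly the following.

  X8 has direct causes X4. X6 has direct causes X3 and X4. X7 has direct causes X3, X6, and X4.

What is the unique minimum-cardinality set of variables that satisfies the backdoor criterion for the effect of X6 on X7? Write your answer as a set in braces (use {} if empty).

Variables eligible for adjustment (non-descendants of X6, excluding X6 and X7): {X3, X4, X8}.
Backdoor paths from X6 to X7:
  P1: X6 <- X3 -> X7
  P2: X6 <- X4 -> X7
The empty set is not sufficient: P1 (X6 <- X3 -> X7) has no collider blocking it and no conditioned non-collider, so it is open.
Try {X3, X4}:
  P1: blocked at fork node X3 ∈ conditioning set.
  P2: blocked at fork node X4 ∈ conditioning set.
{X3, X4} contains no descendant of X6 and blocks every backdoor path.
Every element of {X3, X4} is needed (dropping X3 leaves P1 open; dropping X4 leaves P2 open), so no proper subset is valid.
Among all size-2 subsets of the eligible variables, only {X3, X4} blocks every backdoor path, so it is the unique smallest valid adjustment set.

{X3, X4}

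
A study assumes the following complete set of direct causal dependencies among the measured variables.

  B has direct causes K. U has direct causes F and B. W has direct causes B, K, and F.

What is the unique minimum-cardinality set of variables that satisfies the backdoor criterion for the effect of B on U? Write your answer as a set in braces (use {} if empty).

Variables eligible for adjustment (non-descendants of B, excluding B and U): {F, K}.
Backdoor paths from B to U:
  P1: B <- K -> W <- F -> U
Each backdoor path contains an unconditioned collider, so every path is already blocked with the empty conditioning set:
  P1: blocked at collider W (neither it nor any descendant is in the conditioning set).
The empty set is therefore the unique smallest valid set.

{}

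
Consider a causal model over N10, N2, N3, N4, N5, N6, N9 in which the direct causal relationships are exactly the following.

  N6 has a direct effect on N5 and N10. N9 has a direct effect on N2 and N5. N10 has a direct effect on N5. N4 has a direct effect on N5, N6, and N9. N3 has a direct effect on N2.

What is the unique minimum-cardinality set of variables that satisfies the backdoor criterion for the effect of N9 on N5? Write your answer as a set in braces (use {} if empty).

{N4}

Variables eligible for adjustment (non-descendants of N9, excluding N9 and N5): {N10, N3, N4, N6}.
Backdoor paths from N9 to N5:
  P1: N9 <- N4 -> N6 -> N10 -> N5
  P2: N9 <- N4 -> N6 -> N5
  P3: N9 <- N4 -> N5
The empty set is not sufficient: P1 (N9 <- N4 -> N6 -> N10 -> N5) has no collider blocking it and no conditioned non-collider, so it is open.
Try {N4}:
  P1: blocked at fork node N4 ∈ conditioning set.
  P2: blocked at fork node N4 ∈ conditioning set.
  P3: blocked at fork node N4 ∈ conditioning set.
{N4} contains no descendant of N9 and blocks every backdoor path.
No other singleton works — e.g. {N3} leaves P1 open — so {N4} is the unique smallest valid adjustment set.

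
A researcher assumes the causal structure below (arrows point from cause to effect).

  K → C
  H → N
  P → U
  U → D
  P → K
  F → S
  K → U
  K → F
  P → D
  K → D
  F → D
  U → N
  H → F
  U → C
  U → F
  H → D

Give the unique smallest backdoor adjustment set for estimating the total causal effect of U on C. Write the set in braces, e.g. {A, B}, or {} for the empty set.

Variables eligible for adjustment (non-descendants of U, excluding U and C): {H, K, P}.
Backdoor paths from U to C:
  P1: U <- P -> K -> C
  P2: U <- P -> D <- H -> F <- K -> C
  P3: U <- P -> D <- K -> C
  P4: U <- P -> D <- F <- K -> C
  P5: U <- K -> C
The empty set is not sufficient: P1 (U <- P -> K -> C) has no collider blocking it and no conditioned non-collider, so it is open.
Try {K}:
  P1: blocked at chain node K ∈ conditioning set.
  P2: blocked at collider D (neither it nor any descendant is in the conditioning set).
  P3: blocked at collider D (neither it nor any descendant is in the conditioning set).
  P4: blocked at collider D (neither it nor any descendant is in the conditioning set).
  P5: blocked at fork node K ∈ conditioning set.
{K} contains no descendant of U and blocks every backdoor path.
No other singleton works — e.g. {H} leaves P1 open — so {K} is the unique smallest valid adjustment set.

{K}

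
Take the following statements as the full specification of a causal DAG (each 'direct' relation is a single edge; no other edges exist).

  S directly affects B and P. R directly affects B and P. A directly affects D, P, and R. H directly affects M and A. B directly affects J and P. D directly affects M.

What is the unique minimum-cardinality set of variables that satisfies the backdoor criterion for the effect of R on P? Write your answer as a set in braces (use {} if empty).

Variables eligible for adjustment (non-descendants of R, excluding R and P): {A, D, H, M, S}.
Backdoor paths from R to P:
  P1: R <- A -> P
The empty set is not sufficient: P1 (R <- A -> P) has no collider blocking it and no conditioned non-collider, so it is open.
Try {A}:
  P1: blocked at fork node A ∈ conditioning set.
{A} contains no descendant of R and blocks every backdoor path.
No other singleton works — e.g. {S} leaves P1 open — so {A} is the unique smallest valid adjustment set.

{A}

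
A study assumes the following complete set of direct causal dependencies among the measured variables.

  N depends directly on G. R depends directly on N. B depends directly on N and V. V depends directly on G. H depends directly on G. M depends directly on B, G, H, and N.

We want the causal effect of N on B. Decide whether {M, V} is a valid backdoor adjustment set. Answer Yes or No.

No

Backdoor paths from N to B (paths whose first edge points into N):
  P1: N <- G -> H -> M <- B
  P2: N <- G -> V -> B
  P3: N <- G -> M <- B
Condition 1 (no descendant of N in the set): FAILS — M is a descendant of N.
Condition 2 (every backdoor path blocked by {M, V}):
  P1: open — collider(s) M are conditioned on (or have a conditioned descendant) and no non-collider on the path is in the set.
  P2: blocked at chain node V ∈ conditioning set.
  P3: open — collider(s) M are conditioned on (or have a conditioned descendant) and no non-collider on the path is in the set.
{M, V} does not satisfy the backdoor criterion.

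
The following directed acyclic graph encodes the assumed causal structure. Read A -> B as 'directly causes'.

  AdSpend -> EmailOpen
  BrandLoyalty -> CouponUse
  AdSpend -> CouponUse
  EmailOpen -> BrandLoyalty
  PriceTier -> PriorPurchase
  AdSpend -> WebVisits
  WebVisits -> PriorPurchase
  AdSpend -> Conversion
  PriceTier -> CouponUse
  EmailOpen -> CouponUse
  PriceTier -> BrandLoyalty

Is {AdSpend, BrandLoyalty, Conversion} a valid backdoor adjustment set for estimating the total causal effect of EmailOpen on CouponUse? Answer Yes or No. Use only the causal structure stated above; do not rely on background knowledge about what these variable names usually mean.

No

Backdoor paths from EmailOpen to CouponUse (paths whose first edge points into EmailOpen):
  P1: EmailOpen <- AdSpend -> WebVisits -> PriorPurchase <- PriceTier -> BrandLoyalty -> CouponUse
  P2: EmailOpen <- AdSpend -> WebVisits -> PriorPurchase <- PriceTier -> CouponUse
  P3: EmailOpen <- AdSpend -> CouponUse
Condition 1 (no descendant of EmailOpen in the set): FAILS — BrandLoyalty is a descendant of EmailOpen.
Condition 2 (every backdoor path blocked by {AdSpend, BrandLoyalty, Conversion}):
  P1: blocked at fork node AdSpend ∈ conditioning set.
  P2: blocked at fork node AdSpend ∈ conditioning set.
  P3: blocked at fork node AdSpend ∈ conditioning set.
{AdSpend, BrandLoyalty, Conversion} does not satisfy the backdoor criterion.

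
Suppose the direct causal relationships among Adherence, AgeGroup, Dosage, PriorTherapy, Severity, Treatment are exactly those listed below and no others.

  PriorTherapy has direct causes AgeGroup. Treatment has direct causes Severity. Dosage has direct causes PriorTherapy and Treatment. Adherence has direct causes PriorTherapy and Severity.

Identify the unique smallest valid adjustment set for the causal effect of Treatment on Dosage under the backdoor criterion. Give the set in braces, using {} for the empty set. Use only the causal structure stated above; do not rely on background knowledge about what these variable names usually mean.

{}

Variables eligible for adjustment (non-descendants of Treatment, excluding Treatment and Dosage): {Adherence, AgeGroup, PriorTherapy, Severity}.
Backdoor paths from Treatment to Dosage:
  P1: Treatment <- Severity -> Adherence <- PriorTherapy -> Dosage
Each backdoor path contains an unconditioned collider, so every path is already blocked with the empty conditioning set:
  P1: blocked at collider Adherence (neither it nor any descendant is in the conditioning set).
The empty set is therefore the unique smallest valid set.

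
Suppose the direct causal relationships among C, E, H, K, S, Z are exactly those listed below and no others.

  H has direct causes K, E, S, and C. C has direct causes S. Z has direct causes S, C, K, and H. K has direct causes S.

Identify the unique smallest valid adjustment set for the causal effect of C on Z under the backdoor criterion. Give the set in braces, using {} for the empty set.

{S}

Variables eligible for adjustment (non-descendants of C, excluding C and Z): {E, K, S}.
Backdoor paths from C to Z:
  P1: C <- S -> K -> H -> Z
  P2: C <- S -> K -> Z
  P3: C <- S -> H <- K -> Z
  P4: C <- S -> H -> Z
  P5: C <- S -> Z
The empty set is not sufficient: P1 (C <- S -> K -> H -> Z) has no collider blocking it and no conditioned non-collider, so it is open.
Try {S}:
  P1: blocked at fork node S ∈ conditioning set.
  P2: blocked at fork node S ∈ conditioning set.
  P3: blocked at fork node S ∈ conditioning set.
  P4: blocked at fork node S ∈ conditioning set.
  P5: blocked at fork node S ∈ conditioning set.
{S} contains no descendant of C and blocks every backdoor path.
No other singleton works — e.g. {E} leaves P1 open — so {S} is the unique smallest valid adjustment set.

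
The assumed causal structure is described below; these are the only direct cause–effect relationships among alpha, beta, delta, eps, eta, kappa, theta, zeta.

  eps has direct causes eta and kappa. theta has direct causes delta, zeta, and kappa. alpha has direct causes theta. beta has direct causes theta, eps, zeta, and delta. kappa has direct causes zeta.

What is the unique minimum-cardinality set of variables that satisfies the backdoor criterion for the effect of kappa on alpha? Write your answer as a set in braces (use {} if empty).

{zeta}

Variables eligible for adjustment (non-descendants of kappa, excluding kappa and alpha): {delta, eta, zeta}.
Backdoor paths from kappa to alpha:
  P1: kappa <- zeta -> theta -> alpha
  P2: kappa <- zeta -> beta <- delta -> theta -> alpha
  P3: kappa <- zeta -> beta <- theta -> alpha
The empty set is not sufficient: P1 (kappa <- zeta -> theta -> alpha) has no collider blocking it and no conditioned non-collider, so it is open.
Try {zeta}:
  P1: blocked at fork node zeta ∈ conditioning set.
  P2: blocked at fork node zeta ∈ conditioning set.
  P3: blocked at fork node zeta ∈ conditioning set.
{zeta} contains no descendant of kappa and blocks every backdoor path.
No other singleton works — e.g. {delta} leaves P1 open — so {zeta} is the unique smallest valid adjustment set.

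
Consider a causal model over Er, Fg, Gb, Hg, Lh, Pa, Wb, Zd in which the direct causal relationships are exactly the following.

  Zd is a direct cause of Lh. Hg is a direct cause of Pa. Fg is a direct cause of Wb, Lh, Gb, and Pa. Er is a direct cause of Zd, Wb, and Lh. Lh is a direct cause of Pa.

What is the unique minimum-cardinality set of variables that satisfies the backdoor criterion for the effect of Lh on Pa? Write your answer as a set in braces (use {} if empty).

Variables eligible for adjustment (non-descendants of Lh, excluding Lh and Pa): {Er, Fg, Gb, Hg, Wb, Zd}.
Backdoor paths from Lh to Pa:
  P1: Lh <- Fg -> Pa
  P2: Lh <- Er -> Wb <- Fg -> Pa
  P3: Lh <- Zd <- Er -> Wb <- Fg -> Pa
The empty set is not sufficient: P1 (Lh <- Fg -> Pa) has no collider blocking it and no conditioned non-collider, so it is open.
Try {Fg}:
  P1: blocked at fork node Fg ∈ conditioning set.
  P2: blocked at collider Wb (neither it nor any descendant is in the conditioning set).
  P3: blocked at collider Wb (neither it nor any descendant is in the conditioning set).
{Fg} contains no descendant of Lh and blocks every backdoor path.
No other singleton works — e.g. {Er} leaves P1 open — so {Fg} is the unique smallest valid adjustment set.

{Fg}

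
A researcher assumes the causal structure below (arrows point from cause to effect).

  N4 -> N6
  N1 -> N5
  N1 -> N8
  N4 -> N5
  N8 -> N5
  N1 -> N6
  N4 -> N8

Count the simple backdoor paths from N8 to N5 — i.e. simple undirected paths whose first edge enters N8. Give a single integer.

4

A backdoor path from N8 to N5 is any simple undirected path whose first edge points into N8 (i.e. leaves N8 via a parent).
Parents of N8: {N1, N4}.
Enumerating:
  P1: N8 <- N4 -> N6 <- N1 -> N5
  P2: N8 <- N4 -> N5
  P3: N8 <- N1 -> N6 <- N4 -> N5
  P4: N8 <- N1 -> N5
That exhausts the simple backdoor paths. Count: 4.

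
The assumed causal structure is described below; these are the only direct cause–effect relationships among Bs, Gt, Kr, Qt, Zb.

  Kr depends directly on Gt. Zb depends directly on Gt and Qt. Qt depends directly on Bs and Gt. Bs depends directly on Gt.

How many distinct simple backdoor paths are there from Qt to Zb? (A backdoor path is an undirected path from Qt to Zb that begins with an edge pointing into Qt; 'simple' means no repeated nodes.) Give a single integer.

A backdoor path from Qt to Zb is any simple undirected path whose first edge points into Qt (i.e. leaves Qt via a parent).
Parents of Qt: {Bs, Gt}.
Enumerating:
  P1: Qt <- Gt -> Zb
  P2: Qt <- Bs <- Gt -> Zb
That exhausts the simple backdoor paths. Count: 2.

2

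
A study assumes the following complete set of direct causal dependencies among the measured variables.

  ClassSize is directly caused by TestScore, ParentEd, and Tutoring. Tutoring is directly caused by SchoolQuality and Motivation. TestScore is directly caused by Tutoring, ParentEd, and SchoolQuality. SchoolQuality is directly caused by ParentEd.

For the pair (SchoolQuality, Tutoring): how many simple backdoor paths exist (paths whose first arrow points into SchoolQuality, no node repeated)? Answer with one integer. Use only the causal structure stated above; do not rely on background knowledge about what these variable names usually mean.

4

A backdoor path from SchoolQuality to Tutoring is any simple undirected path whose first edge points into SchoolQuality (i.e. leaves SchoolQuality via a parent).
Parents of SchoolQuality: {ParentEd}.
Enumerating:
  P1: SchoolQuality <- ParentEd -> TestScore <- Tutoring
  P2: SchoolQuality <- ParentEd -> TestScore -> ClassSize <- Tutoring
  P3: SchoolQuality <- ParentEd -> ClassSize <- Tutoring
  P4: SchoolQuality <- ParentEd -> ClassSize <- TestScore <- Tutoring
That exhausts the simple backdoor paths. Count: 4.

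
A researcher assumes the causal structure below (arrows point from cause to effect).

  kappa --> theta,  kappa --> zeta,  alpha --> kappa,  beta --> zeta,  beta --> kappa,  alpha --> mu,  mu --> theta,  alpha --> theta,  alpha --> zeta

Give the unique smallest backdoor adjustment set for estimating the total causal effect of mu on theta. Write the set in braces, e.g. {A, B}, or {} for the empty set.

Variables eligible for adjustment (non-descendants of mu, excluding mu and theta): {alpha, beta, kappa, zeta}.
Backdoor paths from mu to theta:
  P1: mu <- alpha -> kappa -> theta
  P2: mu <- alpha -> theta
  P3: mu <- alpha -> zeta <- beta -> kappa -> theta
  P4: mu <- alpha -> zeta <- kappa -> theta
The empty set is not sufficient: P1 (mu <- alpha -> kappa -> theta) has no collider blocking it and no conditioned non-collider, so it is open.
Try {alpha}:
  P1: blocked at fork node alpha ∈ conditioning set.
  P2: blocked at fork node alpha ∈ conditioning set.
  P3: blocked at fork node alpha ∈ conditioning set.
  P4: blocked at fork node alpha ∈ conditioning set.
{alpha} contains no descendant of mu and blocks every backdoor path.
No other singleton works — e.g. {beta} leaves P1 open — so {alpha} is the unique smallest valid adjustment set.

{alpha}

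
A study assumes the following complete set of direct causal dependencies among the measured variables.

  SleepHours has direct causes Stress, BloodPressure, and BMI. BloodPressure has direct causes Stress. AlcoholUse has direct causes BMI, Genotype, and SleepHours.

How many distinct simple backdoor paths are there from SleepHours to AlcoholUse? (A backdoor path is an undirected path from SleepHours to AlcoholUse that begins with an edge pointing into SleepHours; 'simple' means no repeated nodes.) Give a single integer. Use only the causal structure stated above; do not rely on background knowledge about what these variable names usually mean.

A backdoor path from SleepHours to AlcoholUse is any simple undirected path whose first edge points into SleepHours (i.e. leaves SleepHours via a parent).
Parents of SleepHours: {BMI, BloodPressure, Stress}.
Enumerating:
  P1: SleepHours <- BMI -> AlcoholUse
That exhausts the simple backdoor paths. Count: 1.

1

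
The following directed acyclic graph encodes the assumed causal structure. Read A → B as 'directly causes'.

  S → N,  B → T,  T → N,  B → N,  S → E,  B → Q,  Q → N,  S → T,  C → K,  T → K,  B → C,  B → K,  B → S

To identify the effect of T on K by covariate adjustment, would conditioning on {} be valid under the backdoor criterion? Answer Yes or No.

Backdoor paths from T to K (paths whose first edge points into T):
  P1: T <- B -> C -> K
  P2: T <- B -> K
  P3: T <- S <- B -> C -> K
  P4: T <- S <- B -> K
  P5: T <- S -> N <- B -> C -> K
  P6: T <- S -> N <- B -> K
  P7: T <- S -> N <- Q <- B -> C -> K
  P8: T <- S -> N <- Q <- B -> K
Condition 1 (no descendant of T in the set): holds — descendants of T are {K, N}; none are in {}.
Condition 2 (every backdoor path blocked by {}):
  P1: open — no interior node is in the conditioning set.
  P2: open — no interior node is in the conditioning set.
  P3: open — no interior node is in the conditioning set.
  P4: open — no interior node is in the conditioning set.
  P5: blocked at collider N (neither it nor any descendant is in the conditioning set).
  P6: blocked at collider N (neither it nor any descendant is in the conditioning set).
  P7: blocked at collider N (neither it nor any descendant is in the conditioning set).
  P8: blocked at collider N (neither it nor any descendant is in the conditioning set).
{} does not satisfy the backdoor criterion.

No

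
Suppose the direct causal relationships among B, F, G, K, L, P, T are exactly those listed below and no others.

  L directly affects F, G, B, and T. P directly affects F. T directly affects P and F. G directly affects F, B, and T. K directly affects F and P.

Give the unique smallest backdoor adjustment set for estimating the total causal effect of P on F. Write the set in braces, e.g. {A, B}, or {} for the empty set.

{K, T}

Variables eligible for adjustment (non-descendants of P, excluding P and F): {B, G, K, L, T}.
Backdoor paths from P to F:
  P1: P <- K -> F
  P2: P <- T <- L -> G -> F
  P3: P <- T <- L -> B <- G -> F
  P4: P <- T <- L -> F
  P5: P <- T <- G <- L -> F
  P6: P <- T <- G -> B <- L -> F
  P7: P <- T <- G -> F
  P8: P <- T -> F
The empty set is not sufficient: P1 (P <- K -> F) has no collider blocking it and no conditioned non-collider, so it is open.
Try {K, T}:
  P1: blocked at fork node K ∈ conditioning set.
  P2: blocked at chain node T ∈ conditioning set.
  P3: blocked at chain node T ∈ conditioning set.
  P4: blocked at chain node T ∈ conditioning set.
  P5: blocked at chain node T ∈ conditioning set.
  P6: blocked at chain node T ∈ conditioning set.
  P7: blocked at chain node T ∈ conditioning set.
  P8: blocked at fork node T ∈ conditioning set.
{K, T} contains no descendant of P and blocks every backdoor path.
Every element of {K, T} is needed (dropping K leaves P1 open; dropping T leaves P2 open), so no proper subset is valid.
Among all size-2 subsets of the eligible variables, only {K, T} blocks every backdoor path, so it is the unique smallest valid adjustment set.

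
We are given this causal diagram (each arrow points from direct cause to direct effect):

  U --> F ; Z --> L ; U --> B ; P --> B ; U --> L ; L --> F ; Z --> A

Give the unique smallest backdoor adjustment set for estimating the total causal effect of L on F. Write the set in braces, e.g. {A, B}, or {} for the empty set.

Variables eligible for adjustment (non-descendants of L, excluding L and F): {A, B, P, U, Z}.
Backdoor paths from L to F:
  P1: L <- U -> F
The empty set is not sufficient: P1 (L <- U -> F) has no collider blocking it and no conditioned non-collider, so it is open.
Try {U}:
  P1: blocked at fork node U ∈ conditioning set.
{U} contains no descendant of L and blocks every backdoor path.
No other singleton works — e.g. {P} leaves P1 open — so {U} is the unique smallest valid adjustment set.

{U}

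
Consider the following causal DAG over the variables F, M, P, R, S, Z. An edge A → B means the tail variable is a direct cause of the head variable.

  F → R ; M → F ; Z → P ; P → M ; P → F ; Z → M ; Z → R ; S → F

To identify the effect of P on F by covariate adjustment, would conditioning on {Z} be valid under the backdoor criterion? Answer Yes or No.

Yes

Backdoor paths from P to F (paths whose first edge points into P):
  P1: P <- Z -> M -> F
  P2: P <- Z -> R <- F
Condition 1 (no descendant of P in the set): holds — descendants of P are {F, M, R}; none are in {Z}.
Condition 2 (every backdoor path blocked by {Z}):
  P1: blocked at fork node Z ∈ conditioning set.
  P2: blocked at fork node Z ∈ conditioning set.
{Z} satisfies the backdoor criterion.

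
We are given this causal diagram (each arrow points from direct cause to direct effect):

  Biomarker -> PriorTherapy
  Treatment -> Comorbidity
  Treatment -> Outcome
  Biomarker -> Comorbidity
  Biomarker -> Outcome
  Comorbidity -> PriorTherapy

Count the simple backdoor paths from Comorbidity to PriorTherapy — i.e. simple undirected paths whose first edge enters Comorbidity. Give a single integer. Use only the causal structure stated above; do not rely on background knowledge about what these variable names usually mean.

2

A backdoor path from Comorbidity to PriorTherapy is any simple undirected path whose first edge points into Comorbidity (i.e. leaves Comorbidity via a parent).
Parents of Comorbidity: {Biomarker, Treatment}.
Enumerating:
  P1: Comorbidity <- Biomarker -> PriorTherapy
  P2: Comorbidity <- Treatment -> Outcome <- Biomarker -> PriorTherapy
That exhausts the simple backdoor paths. Count: 2.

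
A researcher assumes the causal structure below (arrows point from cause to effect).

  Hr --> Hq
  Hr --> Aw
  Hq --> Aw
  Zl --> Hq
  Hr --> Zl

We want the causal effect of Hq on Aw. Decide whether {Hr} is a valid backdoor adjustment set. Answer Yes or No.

Yes

Backdoor paths from Hq to Aw (paths whose first edge points into Hq):
  P1: Hq <- Hr -> Aw
  P2: Hq <- Zl <- Hr -> Aw
Condition 1 (no descendant of Hq in the set): holds — descendants of Hq are {Aw}; none are in {Hr}.
Condition 2 (every backdoor path blocked by {Hr}):
  P1: blocked at fork node Hr ∈ conditioning set.
  P2: blocked at fork node Hr ∈ conditioning set.
{Hr} satisfies the backdoor criterion.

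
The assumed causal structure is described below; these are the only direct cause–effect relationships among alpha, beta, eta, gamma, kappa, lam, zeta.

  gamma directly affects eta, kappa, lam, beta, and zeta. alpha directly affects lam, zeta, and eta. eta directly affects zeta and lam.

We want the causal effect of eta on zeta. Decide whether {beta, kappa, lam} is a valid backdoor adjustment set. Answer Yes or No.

No

Backdoor paths from eta to zeta (paths whose first edge points into eta):
  P1: eta <- gamma -> lam <- alpha -> zeta
  P2: eta <- gamma -> zeta
  P3: eta <- alpha -> lam <- gamma -> zeta
  P4: eta <- alpha -> zeta
Condition 1 (no descendant of eta in the set): FAILS — lam is a descendant of eta.
Condition 2 (every backdoor path blocked by {beta, kappa, lam}):
  P1: open — collider(s) lam are conditioned on (or have a conditioned descendant) and no non-collider on the path is in the set.
  P2: open — no interior node is in the conditioning set.
  P3: open — collider(s) lam are conditioned on (or have a conditioned descendant) and no non-collider on the path is in the set.
  P4: open — no interior node is in the conditioning set.
{beta, kappa, lam} does not satisfy the backdoor criterion.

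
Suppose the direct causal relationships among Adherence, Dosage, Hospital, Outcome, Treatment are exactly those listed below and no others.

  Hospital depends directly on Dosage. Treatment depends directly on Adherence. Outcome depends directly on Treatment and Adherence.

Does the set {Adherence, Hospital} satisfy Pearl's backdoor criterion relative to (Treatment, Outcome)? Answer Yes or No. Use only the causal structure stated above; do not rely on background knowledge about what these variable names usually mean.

Backdoor paths from Treatment to Outcome (paths whose first edge points into Treatment):
  P1: Treatment <- Adherence -> Outcome
Condition 1 (no descendant of Treatment in the set): holds — descendants of Treatment are {Outcome}; none are in {Adherence, Hospital}.
Condition 2 (every backdoor path blocked by {Adherence, Hospital}):
  P1: blocked at fork node Adherence ∈ conditioning set.
{Adherence, Hospital} satisfies the backdoor criterion.

Yes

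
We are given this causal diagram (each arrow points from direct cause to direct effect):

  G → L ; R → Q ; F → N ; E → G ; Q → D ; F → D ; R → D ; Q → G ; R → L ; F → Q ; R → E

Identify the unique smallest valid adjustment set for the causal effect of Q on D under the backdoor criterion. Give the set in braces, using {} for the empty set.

{F, R}

Variables eligible for adjustment (non-descendants of Q, excluding Q and D): {E, F, N, R}.
Backdoor paths from Q to D:
  P1: Q <- F -> D
  P2: Q <- R -> D
The empty set is not sufficient: P1 (Q <- F -> D) has no collider blocking it and no conditioned non-collider, so it is open.
Try {F, R}:
  P1: blocked at fork node F ∈ conditioning set.
  P2: blocked at fork node R ∈ conditioning set.
{F, R} contains no descendant of Q and blocks every backdoor path.
Every element of {F, R} is needed (dropping F leaves P1 open; dropping R leaves P2 open), so no proper subset is valid.
Among all size-2 subsets of the eligible variables, only {F, R} blocks every backdoor path, so it is the unique smallest valid adjustment set.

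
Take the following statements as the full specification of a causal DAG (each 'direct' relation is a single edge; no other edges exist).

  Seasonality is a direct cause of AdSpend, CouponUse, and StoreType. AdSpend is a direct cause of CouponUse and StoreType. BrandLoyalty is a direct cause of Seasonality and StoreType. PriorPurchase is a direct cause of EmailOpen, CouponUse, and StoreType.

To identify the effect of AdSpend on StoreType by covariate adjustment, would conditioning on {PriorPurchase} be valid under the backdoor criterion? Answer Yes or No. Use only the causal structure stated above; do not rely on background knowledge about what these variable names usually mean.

Backdoor paths from AdSpend to StoreType (paths whose first edge points into AdSpend):
  P1: AdSpend <- Seasonality <- BrandLoyalty -> StoreType
  P2: AdSpend <- Seasonality -> StoreType
  P3: AdSpend <- Seasonality -> CouponUse <- PriorPurchase -> StoreType
Condition 1 (no descendant of AdSpend in the set): holds — descendants of AdSpend are {CouponUse, StoreType}; none are in {PriorPurchase}.
Condition 2 (every backdoor path blocked by {PriorPurchase}):
  P1: open — no interior node is in the conditioning set.
  P2: open — no interior node is in the conditioning set.
  P3: blocked at collider CouponUse (neither it nor any descendant is in the conditioning set).
{PriorPurchase} does not satisfy the backdoor criterion.

No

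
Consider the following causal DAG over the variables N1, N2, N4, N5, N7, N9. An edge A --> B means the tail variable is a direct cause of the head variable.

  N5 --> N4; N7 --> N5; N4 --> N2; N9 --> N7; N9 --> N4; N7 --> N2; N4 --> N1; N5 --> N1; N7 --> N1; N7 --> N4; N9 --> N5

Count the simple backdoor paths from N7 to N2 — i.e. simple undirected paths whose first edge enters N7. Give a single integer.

3

A backdoor path from N7 to N2 is any simple undirected path whose first edge points into N7 (i.e. leaves N7 via a parent).
Parents of N7: {N9}.
Enumerating:
  P1: N7 <- N9 -> N5 -> N4 -> N2
  P2: N7 <- N9 -> N5 -> N1 <- N4 -> N2
  P3: N7 <- N9 -> N4 -> N2
That exhausts the simple backdoor paths. Count: 3.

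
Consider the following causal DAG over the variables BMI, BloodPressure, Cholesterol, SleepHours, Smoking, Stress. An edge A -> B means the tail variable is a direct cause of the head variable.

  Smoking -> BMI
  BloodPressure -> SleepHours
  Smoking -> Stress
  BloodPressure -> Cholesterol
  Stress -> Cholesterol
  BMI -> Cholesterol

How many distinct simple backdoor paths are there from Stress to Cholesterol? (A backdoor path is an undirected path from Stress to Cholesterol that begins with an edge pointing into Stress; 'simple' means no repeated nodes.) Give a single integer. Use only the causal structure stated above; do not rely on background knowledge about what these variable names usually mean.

A backdoor path from Stress to Cholesterol is any simple undirected path whose first edge points into Stress (i.e. leaves Stress via a parent).
Parents of Stress: {Smoking}.
Enumerating:
  P1: Stress <- Smoking -> BMI -> Cholesterol
That exhausts the simple backdoor paths. Count: 1.

1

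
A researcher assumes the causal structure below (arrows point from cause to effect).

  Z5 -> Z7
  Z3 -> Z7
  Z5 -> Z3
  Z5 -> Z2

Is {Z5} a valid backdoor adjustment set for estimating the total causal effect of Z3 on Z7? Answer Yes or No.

Backdoor paths from Z3 to Z7 (paths whose first edge points into Z3):
  P1: Z3 <- Z5 -> Z7
Condition 1 (no descendant of Z3 in the set): holds — descendants of Z3 are {Z7}; none are in {Z5}.
Condition 2 (every backdoor path blocked by {Z5}):
  P1: blocked at fork node Z5 ∈ conditioning set.
{Z5} satisfies the backdoor criterion.

Yes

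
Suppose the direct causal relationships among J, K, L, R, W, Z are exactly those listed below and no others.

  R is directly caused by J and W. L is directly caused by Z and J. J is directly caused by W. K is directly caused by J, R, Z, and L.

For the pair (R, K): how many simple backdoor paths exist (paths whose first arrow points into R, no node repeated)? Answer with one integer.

A backdoor path from R to K is any simple undirected path whose first edge points into R (i.e. leaves R via a parent).
Parents of R: {J, W}.
Enumerating:
  P1: R <- W -> J -> L <- Z -> K
  P2: R <- W -> J -> L -> K
  P3: R <- W -> J -> K
  P4: R <- J -> L <- Z -> K
  P5: R <- J -> L -> K
  P6: R <- J -> K
That exhausts the simple backdoor paths. Count: 6.

6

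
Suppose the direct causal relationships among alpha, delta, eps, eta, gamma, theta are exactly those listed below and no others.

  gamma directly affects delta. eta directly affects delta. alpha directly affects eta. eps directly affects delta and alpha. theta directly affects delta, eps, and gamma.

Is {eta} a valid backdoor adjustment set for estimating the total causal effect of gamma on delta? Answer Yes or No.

No

Backdoor paths from gamma to delta (paths whose first edge points into gamma):
  P1: gamma <- theta -> eps -> alpha -> eta -> delta
  P2: gamma <- theta -> eps -> delta
  P3: gamma <- theta -> delta
Condition 1 (no descendant of gamma in the set): holds — descendants of gamma are {delta}; none are in {eta}.
Condition 2 (every backdoor path blocked by {eta}):
  P1: blocked at chain node eta ∈ conditioning set.
  P2: open — no interior node is in the conditioning set.
  P3: open — no interior node is in the conditioning set.
{eta} does not satisfy the backdoor criterion.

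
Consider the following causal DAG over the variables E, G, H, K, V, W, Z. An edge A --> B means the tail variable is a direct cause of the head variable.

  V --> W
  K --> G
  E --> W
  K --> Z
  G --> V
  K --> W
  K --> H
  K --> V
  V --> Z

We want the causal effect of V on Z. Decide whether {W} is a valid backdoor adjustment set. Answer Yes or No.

No

Backdoor paths from V to Z (paths whose first edge points into V):
  P1: V <- K -> Z
  P2: V <- G <- K -> Z
Condition 1 (no descendant of V in the set): FAILS — W is a descendant of V.
Condition 2 (every backdoor path blocked by {W}):
  P1: open — no interior node is in the conditioning set.
  P2: open — no interior node is in the conditioning set.
{W} does not satisfy the backdoor criterion.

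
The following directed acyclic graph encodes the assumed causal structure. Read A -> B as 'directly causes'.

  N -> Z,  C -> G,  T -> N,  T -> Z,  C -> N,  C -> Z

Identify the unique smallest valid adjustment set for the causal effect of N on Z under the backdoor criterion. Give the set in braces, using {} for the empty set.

{C, T}

Variables eligible for adjustment (non-descendants of N, excluding N and Z): {C, G, T}.
Backdoor paths from N to Z:
  P1: N <- C -> Z
  P2: N <- T -> Z
The empty set is not sufficient: P1 (N <- C -> Z) has no collider blocking it and no conditioned non-collider, so it is open.
Try {C, T}:
  P1: blocked at fork node C ∈ conditioning set.
  P2: blocked at fork node T ∈ conditioning set.
{C, T} contains no descendant of N and blocks every backdoor path.
Every element of {C, T} is needed (dropping C leaves P1 open; dropping T leaves P2 open), so no proper subset is valid.
Among all size-2 subsets of the eligible variables, only {C, T} blocks every backdoor path, so it is the unique smallest valid adjustment set.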